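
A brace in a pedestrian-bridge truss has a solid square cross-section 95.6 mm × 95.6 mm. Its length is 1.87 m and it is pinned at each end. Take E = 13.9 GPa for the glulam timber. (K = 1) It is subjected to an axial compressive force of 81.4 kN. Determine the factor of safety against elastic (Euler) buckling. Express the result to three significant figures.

n ≈ 3.35

I = a⁴/12 = 95.6⁴/12 = 6.961×10^6 mm⁴
I = 6.961×10^6 mm⁴ = 6.961×10^-6 m⁴
Effective length L_e = K·L = 1 × 1.87 = 1.870 m
P_cr = π²EI / L_e² = π² × 13.9×10⁹ × 6.961×10^-6 / 1.870² = 2.731×10^5 N
Factor of safety n = P_cr / P = 273.07 / 81.4 = 3.35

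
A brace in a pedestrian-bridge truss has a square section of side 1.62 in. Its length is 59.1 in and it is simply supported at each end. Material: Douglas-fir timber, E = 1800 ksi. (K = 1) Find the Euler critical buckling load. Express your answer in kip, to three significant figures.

P_cr ≈ 2.92 kip

I = a⁴/12 = 1.62⁴/12 = 0.5740 in⁴
Effective length L_e = K·L = 1 × 59.1 = 59.10 in
P_cr = π²EI / L_e² = π² × 1800×10³ × 0.5740 / 59.10² = 2.919×10^3 lb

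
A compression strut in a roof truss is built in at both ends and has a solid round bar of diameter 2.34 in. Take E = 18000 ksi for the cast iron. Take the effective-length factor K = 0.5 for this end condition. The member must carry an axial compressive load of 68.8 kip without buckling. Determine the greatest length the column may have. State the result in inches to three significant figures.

I = πd⁴/64 = π×2.34⁴/64 = 1.472 in⁴
At the buckling limit P_cr = P = 6.880×10^4 lb
From P_cr = π²EI/(K·L)²:  L = (1/K)·√(π²EI/P_cr) = (1/0.5)·√(π²×1.80×10^7×1.472/6.880×10^4)
L = 123 in

L_max ≈ 123 in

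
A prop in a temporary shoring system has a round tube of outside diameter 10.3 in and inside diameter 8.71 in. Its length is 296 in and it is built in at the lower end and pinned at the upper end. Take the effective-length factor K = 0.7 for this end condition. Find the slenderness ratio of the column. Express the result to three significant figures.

d_o = 10.3 in, d_i = 8.71 in
I = π(d_o⁴ − d_i⁴)/64 = π(10.3⁴ − 8.710⁴)/64 = 270.0 in⁴
A = 23.74 in²;  r_min = √(I/A) = √(270.0/23.74) = 3.372 in
L_e = K·L = 0.7 × 296 = 207.2 in
λ = L_e / r_min = 207.20 / 3.372 = 61.4

λ ≈ 61.4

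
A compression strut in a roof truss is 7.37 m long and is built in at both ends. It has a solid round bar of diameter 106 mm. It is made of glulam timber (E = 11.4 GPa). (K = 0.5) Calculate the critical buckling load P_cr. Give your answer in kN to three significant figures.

I = πd⁴/64 = π×106⁴/64 = 6.197×10^6 mm⁴
I = 6.197×10^6 mm⁴ = 6.197×10^-6 m⁴
Effective length L_e = K·L = 0.5 × 7.37 = 3.685 m
P_cr = π²EI / L_e² = π² × 11.4×10⁹ × 6.197×10^-6 / 3.685² = 5.135×10^4 N

P_cr ≈ 51.3 kN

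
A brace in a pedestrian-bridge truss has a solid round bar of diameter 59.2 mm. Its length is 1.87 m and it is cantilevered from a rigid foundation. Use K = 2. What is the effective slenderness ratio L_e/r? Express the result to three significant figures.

λ ≈ 253

For a solid circle r = d/4 = 59.2/4 = 14.80 mm
L_e = K·L = 2 × 1.87 m = 3.740 m = 3740.0 mm
λ = L_e / r_min = 3740.0 / 14.80 = 253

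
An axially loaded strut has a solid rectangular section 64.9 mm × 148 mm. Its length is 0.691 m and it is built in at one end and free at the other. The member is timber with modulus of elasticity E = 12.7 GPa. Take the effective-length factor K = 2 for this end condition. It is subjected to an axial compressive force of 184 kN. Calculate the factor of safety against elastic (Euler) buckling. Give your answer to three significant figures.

n ≈ 1.20

Buckling occurs about the weak axis: I_min = h·b³/12 with b = 64.9 mm (the shorter side).
I_min = 148×64.9³/12 = 3.371×10^6 mm⁴
I = 3.371×10^6 mm⁴ = 3.371×10^-6 m⁴
Effective length L_e = K·L = 2 × 0.691 = 1.382 m
P_cr = π²EI / L_e² = π² × 12.7×10⁹ × 3.371×10^-6 / 1.382² = 2.213×10^5 N
Factor of safety n = P_cr / P = 221.26 / 184 = 1.20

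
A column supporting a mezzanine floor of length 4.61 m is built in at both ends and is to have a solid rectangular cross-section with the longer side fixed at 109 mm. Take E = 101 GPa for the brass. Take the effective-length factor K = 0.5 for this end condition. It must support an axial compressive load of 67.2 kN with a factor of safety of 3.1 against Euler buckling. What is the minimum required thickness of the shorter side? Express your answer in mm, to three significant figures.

Required P_cr = n·P = 3.1 × 67.2 = 208.3 kN
L_e = K·L = 0.5 × 4.61 = 2.305 m
Required I = P_cr·L_e²/(π²E) = 2.083×10^5 × 2.305² / (π² × 1.01×10^11) = 1.110×10^-6 m⁴
I_req = 1.110×10^6 mm⁴
Rectangle, weak axis: I_min = h·b³/12 with h = 109 mm fixed  ⇒  b = (12I/h)^(1/3) = 49.6 mm

b ≈ 49.6 mm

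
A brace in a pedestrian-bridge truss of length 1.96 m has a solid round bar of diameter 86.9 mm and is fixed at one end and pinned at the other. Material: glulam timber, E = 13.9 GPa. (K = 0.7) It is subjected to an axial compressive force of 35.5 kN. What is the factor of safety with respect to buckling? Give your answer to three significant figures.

I = πd⁴/64 = π×86.9⁴/64 = 2.799×10^6 mm⁴
I = 2.799×10^6 mm⁴ = 2.799×10^-6 m⁴
Effective length L_e = K·L = 0.7 × 1.96 = 1.372 m
P_cr = π²EI / L_e² = π² × 13.9×10⁹ × 2.799×10^-6 / 1.372² = 2.040×10^5 N
Factor of safety n = P_cr / P = 204.01 / 35.5 = 5.75

n ≈ 5.75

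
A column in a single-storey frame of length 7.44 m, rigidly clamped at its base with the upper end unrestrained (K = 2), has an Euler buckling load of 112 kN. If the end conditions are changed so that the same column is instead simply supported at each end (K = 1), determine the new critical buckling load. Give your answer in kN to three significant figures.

P_cr ≈ 448 kN

P_cr ∝ 1/K², so P_cr,new = P_cr,old × (K_old/K_new)² = 112 × (2/1)²
= 112 × 4.000 = 448 kN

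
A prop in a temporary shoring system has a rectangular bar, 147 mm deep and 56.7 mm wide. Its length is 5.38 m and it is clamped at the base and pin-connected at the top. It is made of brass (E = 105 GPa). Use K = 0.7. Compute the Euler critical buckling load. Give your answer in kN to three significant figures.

Buckling occurs about the weak axis: I_min = h·b³/12 with b = 56.7 mm (the shorter side).
I_min = 147×56.7³/12 = 2.233×10^6 mm⁴
I = 2.233×10^6 mm⁴ = 2.233×10^-6 m⁴
Effective length L_e = K·L = 0.7 × 5.38 = 3.766 m
P_cr = π²EI / L_e² = π² × 105×10⁹ × 2.233×10^-6 / 3.766² = 1.632×10^5 N

P_cr ≈ 163 kN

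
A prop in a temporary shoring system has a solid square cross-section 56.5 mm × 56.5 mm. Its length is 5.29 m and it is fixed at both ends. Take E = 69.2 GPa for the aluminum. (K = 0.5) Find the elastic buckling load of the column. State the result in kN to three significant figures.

I = a⁴/12 = 56.5⁴/12 = 8.492×10^5 mm⁴
I = 8.492×10^5 mm⁴ = 8.492×10^-7 m⁴
Effective length L_e = K·L = 0.5 × 5.29 = 2.645 m
P_cr = π²EI / L_e² = π² × 69.2×10⁹ × 8.492×10^-7 / 2.645² = 8.290×10^4 N

P_cr ≈ 82.9 kN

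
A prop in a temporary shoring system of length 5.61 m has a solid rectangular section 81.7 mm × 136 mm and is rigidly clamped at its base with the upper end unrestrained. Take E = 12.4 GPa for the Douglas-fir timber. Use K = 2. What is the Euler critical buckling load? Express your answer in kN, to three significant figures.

Buckling occurs about the weak axis: I_min = h·b³/12 with b = 81.7 mm (the shorter side).
I_min = 136×81.7³/12 = 6.181×10^6 mm⁴
I = 6.181×10^6 mm⁴ = 6.181×10^-6 m⁴
Effective length L_e = K·L = 2 × 5.61 = 11.22 m
P_cr = π²EI / L_e² = π² × 12.4×10⁹ × 6.181×10^-6 / 11.22² = 6.008×10^3 N

P_cr ≈ 6.01 kN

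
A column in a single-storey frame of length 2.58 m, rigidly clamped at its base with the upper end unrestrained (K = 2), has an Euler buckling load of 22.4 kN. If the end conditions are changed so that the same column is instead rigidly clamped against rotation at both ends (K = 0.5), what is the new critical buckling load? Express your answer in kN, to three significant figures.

P_cr ≈ 358 kN

P_cr ∝ 1/K², so P_cr,new = P_cr,old × (K_old/K_new)² = 22.4 × (2/0.5)²
= 22.4 × 16.00 = 358 kN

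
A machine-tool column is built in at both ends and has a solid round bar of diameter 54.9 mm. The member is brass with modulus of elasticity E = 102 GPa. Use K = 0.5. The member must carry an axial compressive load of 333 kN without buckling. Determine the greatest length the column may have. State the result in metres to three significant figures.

I = πd⁴/64 = π×54.9⁴/64 = 4.459×10^5 mm⁴
I = 4.459×10^-7 m⁴
At the buckling limit P_cr = P = 3.330×10^5 N
From P_cr = π²EI/(K·L)²:  L = (1/K)·√(π²EI/P_cr) = (1/0.5)·√(π²×1.02×10^11×4.459×10^-7/3.330×10^5)
L = 2.32 m

L_max ≈ 2.32 m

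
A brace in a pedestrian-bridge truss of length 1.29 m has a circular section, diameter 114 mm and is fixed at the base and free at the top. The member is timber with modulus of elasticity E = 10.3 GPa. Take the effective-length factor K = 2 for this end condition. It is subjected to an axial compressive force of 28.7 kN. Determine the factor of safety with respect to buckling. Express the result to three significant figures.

n ≈ 4.41

I = πd⁴/64 = π×114⁴/64 = 8.291×10^6 mm⁴
I = 8.291×10^6 mm⁴ = 8.291×10^-6 m⁴
Effective length L_e = K·L = 2 × 1.29 = 2.580 m
P_cr = π²EI / L_e² = π² × 10.3×10⁹ × 8.291×10^-6 / 2.580² = 1.266×10^5 N
Factor of safety n = P_cr / P = 126.62 / 28.7 = 4.41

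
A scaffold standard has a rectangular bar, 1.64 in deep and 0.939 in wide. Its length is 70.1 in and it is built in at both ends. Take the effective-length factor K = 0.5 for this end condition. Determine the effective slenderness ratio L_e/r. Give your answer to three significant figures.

λ ≈ 129

Buckling occurs about the weak axis: I_min = h·b³/12 with b = 0.939 in (the shorter side).
I_min = 1.64×0.939³/12 = 0.1132 in⁴
A = 1.540 in²;  r_min = √(I/A) = √(0.1132/1.540) = 0.2711 in
L_e = K·L = 0.5 × 70.1 = 35.05 in
λ = L_e / r_min = 35.050 / 0.2711 = 129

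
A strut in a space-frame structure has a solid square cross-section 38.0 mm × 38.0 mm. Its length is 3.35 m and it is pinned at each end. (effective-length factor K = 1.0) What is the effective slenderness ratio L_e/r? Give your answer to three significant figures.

λ ≈ 305

I = a⁴/12 = 38.0⁴/12 = 1.738×10^5 mm⁴
A = 1.444×10^3 mm²;  r_min = √(I/A) = √(1.738×10^5/1.444×10^3) = 10.97 mm
L_e = K·L = 1 × 3.35 m = 3.350 m = 3350.0 mm
λ = L_e / r_min = 3350.0 / 10.97 = 305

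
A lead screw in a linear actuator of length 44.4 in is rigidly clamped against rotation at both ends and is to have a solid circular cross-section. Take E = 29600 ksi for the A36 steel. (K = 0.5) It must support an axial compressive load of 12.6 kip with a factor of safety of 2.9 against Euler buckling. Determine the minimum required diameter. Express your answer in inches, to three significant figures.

Required P_cr = n·P = 2.9 × 12.6 = 36.54 kip
L_e = K·L = 0.5 × 44.4 = 22.20 in
Required I = P_cr·L_e²/(π²E) = 3.654×10^4 × 22.20² / (π² × 2.96×10^7) = 6.164×10^-2 in⁴
Solid circle: I = πd⁴/64  ⇒  d = (64I/π)^(1/4) = (64×6.164×10^-2/π)^(1/4) = 1.06 in

d ≈ 1.06 in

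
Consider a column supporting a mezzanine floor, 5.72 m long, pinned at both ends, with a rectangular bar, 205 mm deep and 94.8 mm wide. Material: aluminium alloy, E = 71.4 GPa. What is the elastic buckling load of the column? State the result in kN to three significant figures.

Buckling occurs about the weak axis: I_min = h·b³/12 with b = 94.8 mm (the shorter side).
I_min = 205×94.8³/12 = 1.455×10^7 mm⁴
I = 1.455×10^7 mm⁴ = 1.455×10^-5 m⁴
Effective length L_e = K·L = 1 × 5.72 = 5.720 m
P_cr = π²EI / L_e² = π² × 71.4×10⁹ × 1.455×10^-5 / 5.720² = 3.135×10^5 N

P_cr ≈ 313 kN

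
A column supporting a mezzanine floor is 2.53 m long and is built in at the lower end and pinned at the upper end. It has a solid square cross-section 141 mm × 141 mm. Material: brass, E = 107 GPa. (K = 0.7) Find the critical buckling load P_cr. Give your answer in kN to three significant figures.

I = a⁴/12 = 141⁴/12 = 3.294×10^7 mm⁴
I = 3.294×10^7 mm⁴ = 3.294×10^-5 m⁴
Effective length L_e = K·L = 0.7 × 2.53 = 1.771 m
P_cr = π²EI / L_e² = π² × 107×10⁹ × 3.294×10^-5 / 1.771² = 1.109×10^7 N

P_cr ≈ 11100 kN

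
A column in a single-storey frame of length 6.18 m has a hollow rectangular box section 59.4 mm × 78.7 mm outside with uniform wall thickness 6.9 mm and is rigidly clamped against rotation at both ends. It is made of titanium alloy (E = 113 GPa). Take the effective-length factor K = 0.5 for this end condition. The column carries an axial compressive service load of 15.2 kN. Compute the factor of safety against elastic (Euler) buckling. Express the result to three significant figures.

n ≈ 6.62

Inner dimensions: h_i = 78.7 − 2×6.9 = 64.90 mm, b_i = 59.4 − 2×6.9 = 45.60 mm
Weak-axis I_min = (h_o·b_o³ − h_i·b_i³)/12 with b_o = 59.4, b_i = 45.60 mm (shorter outer/inner sides).
I_min = (78.7×59.4³ − 64.90×45.60³)/12 = 8.617×10^5 mm⁴
I = 8.617×10^5 mm⁴ = 8.617×10^-7 m⁴
Effective length L_e = K·L = 0.5 × 6.18 = 3.090 m
P_cr = π²EI / L_e² = π² × 113×10⁹ × 8.617×10^-7 / 3.090² = 1.007×10^5 N
Factor of safety n = P_cr / P = 100.65 / 15.2 = 6.62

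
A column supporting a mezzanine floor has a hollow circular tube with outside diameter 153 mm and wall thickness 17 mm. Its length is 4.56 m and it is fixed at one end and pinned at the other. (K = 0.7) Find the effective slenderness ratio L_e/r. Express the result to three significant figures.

Inner diameter d_i = 153 − 2×17 = 119.0 mm
I = π(d_o⁴ − d_i⁴)/64 = π(153⁴ − 119.0⁴)/64 = 1.706×10^7 mm⁴
A = 7.263×10^3 mm²;  r_min = √(I/A) = √(1.706×10^7/7.263×10^3) = 48.46 mm
L_e = K·L = 0.7 × 4.56 m = 3.192 m = 3192.0 mm
λ = L_e / r_min = 3192.0 / 48.46 = 65.9

λ ≈ 65.9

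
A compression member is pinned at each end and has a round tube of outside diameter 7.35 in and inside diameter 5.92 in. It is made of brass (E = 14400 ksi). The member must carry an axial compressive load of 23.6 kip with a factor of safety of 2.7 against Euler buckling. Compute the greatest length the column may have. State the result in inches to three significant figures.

d_o = 7.35 in, d_i = 5.92 in
I = π(d_o⁴ − d_i⁴)/64 = π(7.35⁴ − 5.920⁴)/64 = 82.97 in⁴
Required critical load P_cr = n·P = 2.7 × 23.6 = 63.72 kip = 6.372×10^4 lb
From P_cr = π²EI/(K·L)²:  L = (1/K)·√(π²EI/P_cr) = (1/1)·√(π²×1.44×10^7×82.97/6.372×10^4)
L = 430 in

L_max ≈ 430 in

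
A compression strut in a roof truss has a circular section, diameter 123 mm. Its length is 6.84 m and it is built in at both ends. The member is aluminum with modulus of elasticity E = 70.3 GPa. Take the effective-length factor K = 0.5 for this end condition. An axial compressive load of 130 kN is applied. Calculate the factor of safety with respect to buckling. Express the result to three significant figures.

n ≈ 5.13

I = πd⁴/64 = π×123⁴/64 = 1.124×10^7 mm⁴
I = 1.124×10^7 mm⁴ = 1.124×10^-5 m⁴
Effective length L_e = K·L = 0.5 × 6.84 = 3.420 m
P_cr = π²EI / L_e² = π² × 70.3×10⁹ × 1.124×10^-5 / 3.420² = 6.665×10^5 N
Factor of safety n = P_cr / P = 666.49 / 130 = 5.13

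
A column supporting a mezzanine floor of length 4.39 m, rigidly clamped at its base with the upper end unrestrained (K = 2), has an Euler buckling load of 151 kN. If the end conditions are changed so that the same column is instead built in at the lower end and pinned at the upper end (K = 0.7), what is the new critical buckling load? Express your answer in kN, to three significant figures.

P_cr ∝ 1/K², so P_cr,new = P_cr,old × (K_old/K_new)² = 151 × (2/0.7)²
= 151 × 8.163 = 1230 kN

P_cr ≈ 1230 kN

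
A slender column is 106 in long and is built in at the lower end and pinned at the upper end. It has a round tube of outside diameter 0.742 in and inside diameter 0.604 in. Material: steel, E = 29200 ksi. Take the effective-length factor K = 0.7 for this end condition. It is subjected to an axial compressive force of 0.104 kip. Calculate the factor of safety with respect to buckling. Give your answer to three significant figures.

n ≈ 4.20

d_o = 0.742 in, d_i = 0.604 in
I = π(d_o⁴ − d_i⁴)/64 = π(0.742⁴ − 0.6040⁴)/64 = 8.346×10^-3 in⁴
Effective length L_e = K·L = 0.7 × 106 = 74.20 in
P_cr = π²EI / L_e² = π² × 29200×10³ × 8.346×10^-3 / 74.20² = 436.9 lb
Factor of safety n = P_cr / P = 0.43689 / 0.104 = 4.20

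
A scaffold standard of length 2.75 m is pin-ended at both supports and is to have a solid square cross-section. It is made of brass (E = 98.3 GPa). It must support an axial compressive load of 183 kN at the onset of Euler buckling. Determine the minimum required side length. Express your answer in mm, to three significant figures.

L_e = K·L = 1 × 2.75 = 2.750 m
Required I = P_cr·L_e²/(π²E) = 1.830×10^5 × 2.750² / (π² × 9.83×10^10) = 1.426×10^-6 m⁴
I_req = 1.426×10^6 mm⁴
Solid square: I = a⁴/12  ⇒  a = (12I)^(1/4) = (12×1.426×10^6)^(1/4) = 64.3 mm

a ≈ 64.3 mm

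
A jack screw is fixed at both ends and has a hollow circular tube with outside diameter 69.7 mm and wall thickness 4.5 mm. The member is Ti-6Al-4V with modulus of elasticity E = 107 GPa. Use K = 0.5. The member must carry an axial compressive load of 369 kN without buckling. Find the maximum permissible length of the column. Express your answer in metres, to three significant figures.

Inner diameter d_i = 69.7 − 2×4.5 = 60.70 mm
I = π(d_o⁴ − d_i⁴)/64 = π(69.7⁴ − 60.70⁴)/64 = 4.921×10^5 mm⁴
I = 4.921×10^-7 m⁴
At the buckling limit P_cr = P = 3.690×10^5 N
From P_cr = π²EI/(K·L)²:  L = (1/K)·√(π²EI/P_cr) = (1/0.5)·√(π²×1.07×10^11×4.921×10^-7/3.690×10^5)
L = 2.37 m

L_max ≈ 2.37 m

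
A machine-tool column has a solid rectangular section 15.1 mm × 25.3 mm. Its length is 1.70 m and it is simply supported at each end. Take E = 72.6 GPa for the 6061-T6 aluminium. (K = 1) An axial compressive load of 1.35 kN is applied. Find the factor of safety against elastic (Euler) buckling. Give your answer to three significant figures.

Buckling occurs about the weak axis: I_min = h·b³/12 with b = 15.1 mm (the shorter side).
I_min = 25.3×15.1³/12 = 7.259×10^3 mm⁴
I = 7.259×10^3 mm⁴ = 7.259×10^-9 m⁴
Effective length L_e = K·L = 1 × 1.70 = 1.700 m
P_cr = π²EI / L_e² = π² × 72.6×10⁹ × 7.259×10^-9 / 1.700² = 1.800×10^3 N
Factor of safety n = P_cr / P = 1.7997 / 1.35 = 1.33

n ≈ 1.33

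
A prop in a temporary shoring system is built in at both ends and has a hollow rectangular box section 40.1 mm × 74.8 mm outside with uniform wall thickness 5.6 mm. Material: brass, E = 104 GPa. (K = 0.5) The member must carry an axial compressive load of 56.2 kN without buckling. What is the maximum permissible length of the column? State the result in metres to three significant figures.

Inner dimensions: h_i = 74.8 − 2×5.6 = 63.60 mm, b_i = 40.1 − 2×5.6 = 28.90 mm
Weak-axis I_min = (h_o·b_o³ − h_i·b_i³)/12 with b_o = 40.1, b_i = 28.90 mm (shorter outer/inner sides).
I_min = (74.8×40.1³ − 63.60×28.90³)/12 = 2.740×10^5 mm⁴
I = 2.740×10^-7 m⁴
At the buckling limit P_cr = P = 5.620×10^4 N
From P_cr = π²EI/(K·L)²:  L = (1/K)·√(π²EI/P_cr) = (1/0.5)·√(π²×1.04×10^11×2.740×10^-7/5.620×10^4)
L = 4.47 m

L_max ≈ 4.47 m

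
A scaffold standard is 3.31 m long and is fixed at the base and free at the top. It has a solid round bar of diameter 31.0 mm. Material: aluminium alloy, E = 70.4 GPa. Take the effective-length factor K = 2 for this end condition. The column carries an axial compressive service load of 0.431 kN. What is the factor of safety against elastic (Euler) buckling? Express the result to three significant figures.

n ≈ 1.67

I = πd⁴/64 = π×31.0⁴/64 = 4.533×10^4 mm⁴
I = 4.533×10^4 mm⁴ = 4.533×10^-8 m⁴
Effective length L_e = K·L = 2 × 3.31 = 6.620 m
P_cr = π²EI / L_e² = π² × 70.4×10⁹ × 4.533×10^-8 / 6.620² = 718.7 N
Factor of safety n = P_cr / P = 0.71874 / 0.431 = 1.67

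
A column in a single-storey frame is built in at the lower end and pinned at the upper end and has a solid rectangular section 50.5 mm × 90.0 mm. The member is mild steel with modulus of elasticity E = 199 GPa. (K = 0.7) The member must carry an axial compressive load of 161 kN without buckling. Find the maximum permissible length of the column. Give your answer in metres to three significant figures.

L_max ≈ 4.90 m

Buckling occurs about the weak axis: I_min = h·b³/12 with b = 50.5 mm (the shorter side).
I_min = 90.0×50.5³/12 = 9.659×10^5 mm⁴
I = 9.659×10^-7 m⁴
At the buckling limit P_cr = P = 1.610×10^5 N
From P_cr = π²EI/(K·L)²:  L = (1/K)·√(π²EI/P_cr) = (1/0.7)·√(π²×1.99×10^11×9.659×10^-7/1.610×10^5)
L = 4.90 m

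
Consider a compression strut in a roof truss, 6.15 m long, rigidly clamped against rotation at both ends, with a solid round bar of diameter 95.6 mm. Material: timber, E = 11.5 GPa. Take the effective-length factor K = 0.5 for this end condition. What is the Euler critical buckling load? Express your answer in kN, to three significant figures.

P_cr ≈ 49.2 kN

I = πd⁴/64 = π×95.6⁴/64 = 4.100×10^6 mm⁴
I = 4.100×10^6 mm⁴ = 4.100×10^-6 m⁴
Effective length L_e = K·L = 0.5 × 6.15 = 3.075 m
P_cr = π²EI / L_e² = π² × 11.5×10⁹ × 4.100×10^-6 / 3.075² = 4.922×10^4 N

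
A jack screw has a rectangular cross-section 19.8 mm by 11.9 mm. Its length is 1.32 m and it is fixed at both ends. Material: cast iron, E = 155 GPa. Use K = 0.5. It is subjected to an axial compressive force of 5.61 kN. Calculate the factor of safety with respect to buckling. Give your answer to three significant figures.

n ≈ 1.74

Buckling occurs about the weak axis: I_min = h·b³/12 with b = 11.9 mm (the shorter side).
I_min = 19.8×11.9³/12 = 2.781×10^3 mm⁴
I = 2.781×10^3 mm⁴ = 2.781×10^-9 m⁴
Effective length L_e = K·L = 0.5 × 1.32 = 0.6600 m
P_cr = π²EI / L_e² = π² × 155×10⁹ × 2.781×10^-9 / 0.6600² = 9.765×10^3 N
Factor of safety n = P_cr / P = 9.7649 / 5.61 = 1.74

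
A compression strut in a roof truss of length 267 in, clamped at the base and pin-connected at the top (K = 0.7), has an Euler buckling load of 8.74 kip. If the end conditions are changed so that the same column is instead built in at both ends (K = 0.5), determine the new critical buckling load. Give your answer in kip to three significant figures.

P_cr ∝ 1/K², so P_cr,new = P_cr,old × (K_old/K_new)² = 8.74 × (0.7/0.5)²
= 8.74 × 1.960 = 17.1 kip

P_cr ≈ 17.1 kip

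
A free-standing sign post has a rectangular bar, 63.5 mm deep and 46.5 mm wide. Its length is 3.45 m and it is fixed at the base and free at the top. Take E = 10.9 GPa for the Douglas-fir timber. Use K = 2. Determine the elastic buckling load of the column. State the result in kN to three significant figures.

P_cr ≈ 1.20 kN

Buckling occurs about the weak axis: I_min = h·b³/12 with b = 46.5 mm (the shorter side).
I_min = 63.5×46.5³/12 = 5.320×10^5 mm⁴
I = 5.320×10^5 mm⁴ = 5.320×10^-7 m⁴
Effective length L_e = K·L = 2 × 3.45 = 6.900 m
P_cr = π²EI / L_e² = π² × 10.9×10⁹ × 5.320×10^-7 / 6.900² = 1.202×10^3 N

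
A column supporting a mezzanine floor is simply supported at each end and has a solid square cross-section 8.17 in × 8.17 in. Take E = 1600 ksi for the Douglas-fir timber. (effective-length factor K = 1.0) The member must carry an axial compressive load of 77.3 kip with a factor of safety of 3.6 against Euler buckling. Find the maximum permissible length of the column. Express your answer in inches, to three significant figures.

I = a⁴/12 = 8.17⁴/12 = 371.3 in⁴
Required critical load P_cr = n·P = 3.6 × 77.3 = 278.3 kip = 2.783×10^5 lb
From P_cr = π²EI/(K·L)²:  L = (1/K)·√(π²EI/P_cr) = (1/1)·√(π²×1.60×10^6×371.3/2.783×10^5)
L = 145 in

L_max ≈ 145 in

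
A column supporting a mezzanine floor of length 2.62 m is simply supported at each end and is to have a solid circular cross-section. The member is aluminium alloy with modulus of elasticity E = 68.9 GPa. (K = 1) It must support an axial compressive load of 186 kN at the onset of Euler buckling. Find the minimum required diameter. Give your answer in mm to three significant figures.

L_e = K·L = 1 × 2.62 = 2.620 m
Required I = P_cr·L_e²/(π²E) = 1.860×10^5 × 2.620² / (π² × 6.89×10^10) = 1.878×10^-6 m⁴
I_req = 1.878×10^6 mm⁴
Solid circle: I = πd⁴/64  ⇒  d = (64I/π)^(1/4) = (64×1.878×10^6/π)^(1/4) = 78.6 mm

d ≈ 78.6 mm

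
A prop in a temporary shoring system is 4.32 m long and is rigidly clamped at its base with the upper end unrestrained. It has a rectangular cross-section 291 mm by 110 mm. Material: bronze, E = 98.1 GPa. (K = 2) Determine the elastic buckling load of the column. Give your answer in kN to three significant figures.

Buckling occurs about the weak axis: I_min = h·b³/12 with b = 110 mm (the shorter side).
I_min = 291×110³/12 = 3.228×10^7 mm⁴
I = 3.228×10^7 mm⁴ = 3.228×10^-5 m⁴
Effective length L_e = K·L = 2 × 4.32 = 8.640 m
P_cr = π²EI / L_e² = π² × 98.1×10⁹ × 3.228×10^-5 / 8.640² = 4.186×10^5 N

P_cr ≈ 419 kN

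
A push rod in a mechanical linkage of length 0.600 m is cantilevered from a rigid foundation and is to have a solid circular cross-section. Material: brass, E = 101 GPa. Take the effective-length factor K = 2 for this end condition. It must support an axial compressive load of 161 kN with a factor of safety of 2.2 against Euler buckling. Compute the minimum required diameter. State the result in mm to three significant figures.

Required P_cr = n·P = 2.2 × 161 = 354.2 kN
L_e = K·L = 2 × 0.600 = 1.200 m
Required I = P_cr·L_e²/(π²E) = 3.542×10^5 × 1.200² / (π² × 1.01×10^11) = 5.117×10^-7 m⁴
I_req = 5.117×10^5 mm⁴
Solid circle: I = πd⁴/64  ⇒  d = (64I/π)^(1/4) = (64×5.117×10^5/π)^(1/4) = 56.8 mm

d ≈ 56.8 mm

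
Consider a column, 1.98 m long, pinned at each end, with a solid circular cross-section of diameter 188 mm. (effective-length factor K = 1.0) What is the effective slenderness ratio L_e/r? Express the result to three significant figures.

For a solid circle r = d/4 = 188/4 = 47.00 mm
L_e = K·L = 1 × 1.98 m = 1.980 m = 1980.0 mm
λ = L_e / r_min = 1980.0 / 47.00 = 42.1

λ ≈ 42.1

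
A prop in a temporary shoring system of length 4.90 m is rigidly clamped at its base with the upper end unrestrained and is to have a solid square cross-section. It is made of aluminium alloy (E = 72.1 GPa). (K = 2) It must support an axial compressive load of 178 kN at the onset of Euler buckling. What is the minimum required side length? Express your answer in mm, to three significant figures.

L_e = K·L = 2 × 4.90 = 9.800 m
Required I = P_cr·L_e²/(π²E) = 1.780×10^5 × 9.800² / (π² × 7.21×10^10) = 2.402×10^-5 m⁴
I_req = 2.402×10^7 mm⁴
Solid square: I = a⁴/12  ⇒  a = (12I)^(1/4) = (12×2.402×10^7)^(1/4) = 130 mm

a ≈ 130 mm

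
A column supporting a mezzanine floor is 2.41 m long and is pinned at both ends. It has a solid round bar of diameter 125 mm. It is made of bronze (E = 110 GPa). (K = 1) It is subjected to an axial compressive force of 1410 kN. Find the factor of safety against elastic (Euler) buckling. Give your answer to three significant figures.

I = πd⁴/64 = π×125⁴/64 = 1.198×10^7 mm⁴
I = 1.198×10^7 mm⁴ = 1.198×10^-5 m⁴
Effective length L_e = K·L = 1 × 2.41 = 2.410 m
P_cr = π²EI / L_e² = π² × 110×10⁹ × 1.198×10^-5 / 2.410² = 2.240×10^6 N
Factor of safety n = P_cr / P = 2240.1 / 1410 = 1.59

n ≈ 1.59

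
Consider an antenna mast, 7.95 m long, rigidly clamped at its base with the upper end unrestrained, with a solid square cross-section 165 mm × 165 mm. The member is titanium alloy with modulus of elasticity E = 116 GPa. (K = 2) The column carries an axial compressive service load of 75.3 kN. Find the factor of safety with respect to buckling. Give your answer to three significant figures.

I = a⁴/12 = 165⁴/12 = 6.177×10^7 mm⁴
I = 6.177×10^7 mm⁴ = 6.177×10^-5 m⁴
Effective length L_e = K·L = 2 × 7.95 = 15.90 m
P_cr = π²EI / L_e² = π² × 116×10⁹ × 6.177×10^-5 / 15.90² = 2.797×10^5 N
Factor of safety n = P_cr / P = 279.72 / 75.3 = 3.71

n ≈ 3.71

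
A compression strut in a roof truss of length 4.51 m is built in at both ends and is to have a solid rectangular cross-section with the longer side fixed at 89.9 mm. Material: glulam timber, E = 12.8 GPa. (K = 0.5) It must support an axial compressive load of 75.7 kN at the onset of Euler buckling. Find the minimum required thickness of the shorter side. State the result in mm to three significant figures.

b ≈ 74.1 mm

L_e = K·L = 0.5 × 4.51 = 2.255 m
Required I = P_cr·L_e²/(π²E) = 7.570×10^4 × 2.255² / (π² × 1.28×10^10) = 3.047×10^-6 m⁴
I_req = 3.047×10^6 mm⁴
Rectangle, weak axis: I_min = h·b³/12 with h = 89.9 mm fixed  ⇒  b = (12I/h)^(1/3) = 74.1 mm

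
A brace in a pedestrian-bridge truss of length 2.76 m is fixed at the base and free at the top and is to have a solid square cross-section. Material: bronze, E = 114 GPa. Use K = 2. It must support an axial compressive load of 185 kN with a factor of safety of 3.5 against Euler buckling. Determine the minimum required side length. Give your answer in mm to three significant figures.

Required P_cr = n·P = 3.5 × 185 = 647.5 kN
L_e = K·L = 2 × 2.76 = 5.520 m
Required I = P_cr·L_e²/(π²E) = 6.475×10^5 × 5.520² / (π² × 1.14×10^11) = 1.754×10^-5 m⁴
I_req = 1.754×10^7 mm⁴
Solid square: I = a⁴/12  ⇒  a = (12I)^(1/4) = (12×1.754×10^7)^(1/4) = 120 mm

a ≈ 120 mm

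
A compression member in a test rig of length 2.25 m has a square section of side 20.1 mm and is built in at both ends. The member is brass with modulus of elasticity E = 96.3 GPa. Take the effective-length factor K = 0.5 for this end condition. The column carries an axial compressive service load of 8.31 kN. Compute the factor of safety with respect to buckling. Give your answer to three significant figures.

n ≈ 1.23

I = a⁴/12 = 20.1⁴/12 = 1.360×10^4 mm⁴
I = 1.360×10^4 mm⁴ = 1.360×10^-8 m⁴
Effective length L_e = K·L = 0.5 × 2.25 = 1.125 m
P_cr = π²EI / L_e² = π² × 96.3×10⁹ × 1.360×10^-8 / 1.125² = 1.021×10^4 N
Factor of safety n = P_cr / P = 10.215 / 8.31 = 1.23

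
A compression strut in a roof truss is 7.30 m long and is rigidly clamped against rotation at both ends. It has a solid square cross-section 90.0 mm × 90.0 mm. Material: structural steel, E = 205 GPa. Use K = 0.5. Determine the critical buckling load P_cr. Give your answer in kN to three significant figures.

I = a⁴/12 = 90.0⁴/12 = 5.468×10^6 mm⁴
I = 5.468×10^6 mm⁴ = 5.468×10^-6 m⁴
Effective length L_e = K·L = 0.5 × 7.30 = 3.650 m
P_cr = π²EI / L_e² = π² × 205×10⁹ × 5.468×10^-6 / 3.650² = 8.303×10^5 N

P_cr ≈ 830 kN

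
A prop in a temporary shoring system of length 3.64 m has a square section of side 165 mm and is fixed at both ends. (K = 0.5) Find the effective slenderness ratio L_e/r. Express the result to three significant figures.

λ ≈ 38.2

I = a⁴/12 = 165⁴/12 = 6.177×10^7 mm⁴
A = 2.723×10^4 mm²;  r_min = √(I/A) = √(6.177×10^7/2.723×10^4) = 47.63 mm
L_e = K·L = 0.5 × 3.64 m = 1.820 m = 1820.0 mm
λ = L_e / r_min = 1820.0 / 47.63 = 38.2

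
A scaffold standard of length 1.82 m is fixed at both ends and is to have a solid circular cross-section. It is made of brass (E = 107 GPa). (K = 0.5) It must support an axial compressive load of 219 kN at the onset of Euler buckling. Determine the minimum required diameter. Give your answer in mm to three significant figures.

L_e = K·L = 0.5 × 1.82 = 0.9100 m
Required I = P_cr·L_e²/(π²E) = 2.190×10^5 × 0.9100² / (π² × 1.07×10^11) = 1.717×10^-7 m⁴
I_req = 1.717×10^5 mm⁴
Solid circle: I = πd⁴/64  ⇒  d = (64I/π)^(1/4) = (64×1.717×10^5/π)^(1/4) = 43.2 mm

d ≈ 43.2 mm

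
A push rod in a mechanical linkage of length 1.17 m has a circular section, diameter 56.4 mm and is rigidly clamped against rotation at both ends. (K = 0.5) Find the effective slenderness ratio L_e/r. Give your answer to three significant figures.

λ ≈ 41.5

I = πd⁴/64 = π×56.4⁴/64 = 4.967×10^5 mm⁴
A = 2.498×10^3 mm²;  r_min = √(I/A) = √(4.967×10^5/2.498×10^3) = 14.10 mm
L_e = K·L = 0.5 × 1.17 m = 0.5850 m = 585.00 mm
λ = L_e / r_min = 585.00 / 14.10 = 41.5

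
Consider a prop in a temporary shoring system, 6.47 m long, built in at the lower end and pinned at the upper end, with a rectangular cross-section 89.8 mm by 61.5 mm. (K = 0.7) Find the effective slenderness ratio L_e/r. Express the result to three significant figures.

For a rectangle r_min = b/√12 = 61.5/√12 = 17.75 mm
L_e = K·L = 0.7 × 6.47 m = 4.529 m = 4529.0 mm
λ = L_e / r_min = 4529.0 / 17.75 = 255

λ ≈ 255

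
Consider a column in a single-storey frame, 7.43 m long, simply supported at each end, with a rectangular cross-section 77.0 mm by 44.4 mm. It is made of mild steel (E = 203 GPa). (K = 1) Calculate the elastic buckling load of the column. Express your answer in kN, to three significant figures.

P_cr ≈ 20.4 kN

Buckling occurs about the weak axis: I_min = h·b³/12 with b = 44.4 mm (the shorter side).
I_min = 77.0×44.4³/12 = 5.616×10^5 mm⁴
I = 5.616×10^5 mm⁴ = 5.616×10^-7 m⁴
Effective length L_e = K·L = 1 × 7.43 = 7.430 m
P_cr = π²EI / L_e² = π² × 203×10⁹ × 5.616×10^-7 / 7.430² = 2.038×10^4 N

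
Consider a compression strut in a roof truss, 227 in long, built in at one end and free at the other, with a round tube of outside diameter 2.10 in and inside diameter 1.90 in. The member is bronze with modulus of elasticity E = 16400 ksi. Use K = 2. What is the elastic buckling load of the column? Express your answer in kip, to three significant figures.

d_o = 2.10 in, d_i = 1.90 in
I = π(d_o⁴ − d_i⁴)/64 = π(2.10⁴ − 1.900⁴)/64 = 0.3149 in⁴
Effective length L_e = K·L = 2 × 227 = 454.0 in
P_cr = π²EI / L_e² = π² × 16400×10³ × 0.3149 / 454.0² = 247.3 lb

P_cr ≈ 0.247 kip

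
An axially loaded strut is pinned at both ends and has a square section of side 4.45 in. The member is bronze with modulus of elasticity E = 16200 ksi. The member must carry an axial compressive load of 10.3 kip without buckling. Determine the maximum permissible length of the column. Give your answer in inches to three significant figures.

I = a⁴/12 = 4.45⁴/12 = 32.68 in⁴
At the buckling limit P_cr = P = 1.030×10^4 lb
From P_cr = π²EI/(K·L)²:  L = (1/K)·√(π²EI/P_cr) = (1/1)·√(π²×1.62×10^7×32.68/1.030×10^4)
L = 712 in

L_max ≈ 712 in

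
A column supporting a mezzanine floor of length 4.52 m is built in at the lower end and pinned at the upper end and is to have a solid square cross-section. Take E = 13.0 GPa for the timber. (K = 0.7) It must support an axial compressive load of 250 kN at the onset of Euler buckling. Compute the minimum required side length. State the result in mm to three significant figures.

L_e = K·L = 0.7 × 4.52 = 3.164 m
Required I = P_cr·L_e²/(π²E) = 2.500×10^5 × 3.164² / (π² × 1.30×10^10) = 1.951×10^-5 m⁴
I_req = 1.951×10^7 mm⁴
Solid square: I = a⁴/12  ⇒  a = (12I)^(1/4) = (12×1.951×10^7)^(1/4) = 124 mm

a ≈ 124 mm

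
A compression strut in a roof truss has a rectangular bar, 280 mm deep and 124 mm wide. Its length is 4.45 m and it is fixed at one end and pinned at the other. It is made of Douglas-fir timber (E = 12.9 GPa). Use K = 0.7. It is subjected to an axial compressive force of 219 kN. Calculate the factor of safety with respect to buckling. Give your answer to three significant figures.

Buckling occurs about the weak axis: I_min = h·b³/12 with b = 124 mm (the shorter side).
I_min = 280×124³/12 = 4.449×10^7 mm⁴
I = 4.449×10^7 mm⁴ = 4.449×10^-5 m⁴
Effective length L_e = K·L = 0.7 × 4.45 = 3.115 m
P_cr = π²EI / L_e² = π² × 12.9×10⁹ × 4.449×10^-5 / 3.115² = 5.837×10^5 N
Factor of safety n = P_cr / P = 583.73 / 219 = 2.67

n ≈ 2.67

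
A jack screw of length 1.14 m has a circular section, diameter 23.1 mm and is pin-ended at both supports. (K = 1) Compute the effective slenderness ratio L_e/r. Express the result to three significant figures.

λ ≈ 197

I = πd⁴/64 = π×23.1⁴/64 = 1.398×10^4 mm⁴
A = 419.1 mm²;  r_min = √(I/A) = √(1.398×10^4/419.1) = 5.775 mm
L_e = K·L = 1 × 1.14 m = 1.140 m = 1140.0 mm
λ = L_e / r_min = 1140.0 / 5.775 = 197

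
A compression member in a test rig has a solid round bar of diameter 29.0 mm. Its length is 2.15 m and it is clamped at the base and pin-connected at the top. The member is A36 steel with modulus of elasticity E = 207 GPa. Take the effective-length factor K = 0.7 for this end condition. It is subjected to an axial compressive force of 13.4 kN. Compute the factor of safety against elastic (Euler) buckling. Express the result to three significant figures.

I = πd⁴/64 = π×29.0⁴/64 = 3.472×10^4 mm⁴
I = 3.472×10^4 mm⁴ = 3.472×10^-8 m⁴
Effective length L_e = K·L = 0.7 × 2.15 = 1.505 m
P_cr = π²EI / L_e² = π² × 207×10⁹ × 3.472×10^-8 / 1.505² = 3.132×10^4 N
Factor of safety n = P_cr / P = 31.315 / 13.4 = 2.34

n ≈ 2.34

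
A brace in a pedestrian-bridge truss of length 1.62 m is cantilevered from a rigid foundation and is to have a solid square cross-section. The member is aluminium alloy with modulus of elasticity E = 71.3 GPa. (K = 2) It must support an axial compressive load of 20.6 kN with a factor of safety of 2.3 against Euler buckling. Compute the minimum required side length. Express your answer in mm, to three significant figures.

a ≈ 54.0 mm

Required P_cr = n·P = 2.3 × 20.6 = 47.38 kN
L_e = K·L = 2 × 1.62 = 3.240 m
Required I = P_cr·L_e²/(π²E) = 4.738×10^4 × 3.240² / (π² × 7.13×10^10) = 7.068×10^-7 m⁴
I_req = 7.068×10^5 mm⁴
Solid square: I = a⁴/12  ⇒  a = (12I)^(1/4) = (12×7.068×10^5)^(1/4) = 54.0 mm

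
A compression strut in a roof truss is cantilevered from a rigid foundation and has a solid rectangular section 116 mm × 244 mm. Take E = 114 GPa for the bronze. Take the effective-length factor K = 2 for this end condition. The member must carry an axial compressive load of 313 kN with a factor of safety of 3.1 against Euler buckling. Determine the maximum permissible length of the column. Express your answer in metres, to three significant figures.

Buckling occurs about the weak axis: I_min = h·b³/12 with b = 116 mm (the shorter side).
I_min = 244×116³/12 = 3.174×10^7 mm⁴
I = 3.174×10^-5 m⁴
Required critical load P_cr = n·P = 3.1 × 313 = 970.3 kN = 9.703×10^5 N
From P_cr = π²EI/(K·L)²:  L = (1/K)·√(π²EI/P_cr) = (1/2)·√(π²×1.14×10^11×3.174×10^-5/9.703×10^5)
L = 3.03 m

L_max ≈ 3.03 m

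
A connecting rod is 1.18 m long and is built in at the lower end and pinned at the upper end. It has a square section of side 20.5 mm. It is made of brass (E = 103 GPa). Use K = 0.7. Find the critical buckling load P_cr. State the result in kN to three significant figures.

P_cr ≈ 21.9 kN

I = a⁴/12 = 20.5⁴/12 = 1.472×10^4 mm⁴
I = 1.472×10^4 mm⁴ = 1.472×10^-8 m⁴
Effective length L_e = K·L = 0.7 × 1.18 = 0.8260 m
P_cr = π²EI / L_e² = π² × 103×10⁹ × 1.472×10^-8 / 0.8260² = 2.193×10^4 N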